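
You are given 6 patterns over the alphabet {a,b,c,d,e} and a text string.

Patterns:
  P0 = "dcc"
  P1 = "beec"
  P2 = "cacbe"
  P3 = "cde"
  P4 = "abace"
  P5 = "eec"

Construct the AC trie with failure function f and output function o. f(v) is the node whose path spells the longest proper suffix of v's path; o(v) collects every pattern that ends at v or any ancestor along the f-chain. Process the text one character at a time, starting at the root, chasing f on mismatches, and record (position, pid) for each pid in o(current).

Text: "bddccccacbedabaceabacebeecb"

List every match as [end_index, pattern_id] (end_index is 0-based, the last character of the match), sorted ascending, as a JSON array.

Construct AC machine:
Trie nodes:
  0='ε' goto a→15 b→4 c→8 d→1 e→20
  1='d' goto c→2
  2='dc' goto c→3
  3='dcc' goto ·  ←P0
  4='b' goto e→5
  5='be' goto e→6
  6='bee' goto c→7
  7='beec' goto ·  ←P1
  8='c' goto a→9 d→13
  9='ca' goto c→10
  10='cac' goto b→11
  11='cacb' goto e→12
  12='cacbe' goto ·  ←P2
  13='cd' goto e→14
  14='cde' goto ·  ←P3
  15='a' goto b→16
  16='ab' goto a→17
  17='aba' goto c→18
  18='abac' goto e→19
  19='abace' goto ·  ←P4
  20='e' goto e→21
  21='ee' goto c→22
  22='eec' goto ·  ←P5

Failure links (BFS by depth):
  n1('d'): parent n0 fail=0; on 'd' 0 → fail=0;  out ∅∪∅=∅
  n4('b'): parent n0 fail=0; on 'b' 0 → fail=0;  out ∅∪∅=∅
  n8('c'): parent n0 fail=0; on 'c' 0 → fail=0;  out ∅∪∅=∅
  n15('a'): parent n0 fail=0; on 'a' 0 → fail=0;  out ∅∪∅=∅
  n20('e'): parent n0 fail=0; on 'e' 0 → fail=0;  out ∅∪∅=∅
  n2('dc'): parent n1 fail=0; on 'c' 0 → fail=8;  out ∅∪∅=∅
  n5('be'): parent n4 fail=0; on 'e' 0 → fail=20;  out ∅∪∅=∅
  n9('ca'): parent n8 fail=0; on 'a' 0 → fail=15;  out ∅∪∅=∅
  n13('cd'): parent n8 fail=0; on 'd' 0 → fail=1;  out ∅∪∅=∅
  n16('ab'): parent n15 fail=0; on 'b' 0 → fail=4;  out ∅∪∅=∅
  n21('ee'): parent n20 fail=0; on 'e' 0 → fail=20;  out ∅∪∅=∅
  n3('dcc'): parent n2 fail=8; on 'c' 8→0 → fail=8;  out {0}∪∅={0}
  n6('bee'): parent n5 fail=20; on 'e' 20 → fail=21;  out ∅∪∅=∅
  n10('cac'): parent n9 fail=15; on 'c' 15→0 → fail=8;  out ∅∪∅=∅
  n14('cde'): parent n13 fail=1; on 'e' 1→0 → fail=20;  out {3}∪∅={3}
  n17('aba'): parent n16 fail=4; on 'a' 4→0 → fail=15;  out ∅∪∅=∅
  n22('eec'): parent n21 fail=20; on 'c' 20→0 → fail=8;  out {5}∪∅={5}
  n7('beec'): parent n6 fail=21; on 'c' 21 → fail=22;  out {1}∪{5}={1,5}
  n11('cacb'): parent n10 fail=8; on 'b' 8→0 → fail=4;  out ∅∪∅=∅
  n18('abac'): parent n17 fail=15; on 'c' 15→0 → fail=8;  out ∅∪∅=∅
  n12('cacbe'): parent n11 fail=4; on 'e' 4 → fail=5;  out {2}∪∅={2}
  n19('abace'): parent n18 fail=8; on 'e' 8→0 → fail=20;  out {4}∪∅={4}

Scan:
[0] read 'b'  n0⇒n4
[1] read 'd'  n4⇒n1 (fail-walked)
[2] read 'd'  n1⇒n1 (fail-walked)
[3] read 'c'  n1⇒n2
[4] read 'c'  n2⇒n3  → match P0@[2:4]
[5] read 'c'  n3⇒n8 (fail-walked)
[6] read 'c'  n8⇒n8 (fail-walked)
[7] read 'a'  n8⇒n9
[8] read 'c'  n9⇒n10
[9] read 'b'  n10⇒n11
[10] read 'e'  n11⇒n12  → match P2@[6:10]
[11] read 'd'  n12⇒n1 (fail-walked)
[12] read 'a'  n1⇒n15 (fail-walked)
[13] read 'b'  n15⇒n16
[14] read 'a'  n16⇒n17
[15] read 'c'  n17⇒n18
[16] read 'e'  n18⇒n19  → match P4@[12:16]
[17] read 'a'  n19⇒n15 (fail-walked)
[18] read 'b'  n15⇒n16
[19] read 'a'  n16⇒n17
[20] read 'c'  n17⇒n18
[21] read 'e'  n18⇒n19  → match P4@[17:21]
[22] read 'b'  n19⇒n4 (fail-walked)
[23] read 'e'  n4⇒n5
[24] read 'e'  n5⇒n6
[25] read 'c'  n6⇒n7  → match P1@[22:25],P5@[23:25]
[26] read 'b'  n7⇒n4 (fail-walked)

Result: [[4,0],[10,2],[16,4],[21,4],[25,1],[25,5]]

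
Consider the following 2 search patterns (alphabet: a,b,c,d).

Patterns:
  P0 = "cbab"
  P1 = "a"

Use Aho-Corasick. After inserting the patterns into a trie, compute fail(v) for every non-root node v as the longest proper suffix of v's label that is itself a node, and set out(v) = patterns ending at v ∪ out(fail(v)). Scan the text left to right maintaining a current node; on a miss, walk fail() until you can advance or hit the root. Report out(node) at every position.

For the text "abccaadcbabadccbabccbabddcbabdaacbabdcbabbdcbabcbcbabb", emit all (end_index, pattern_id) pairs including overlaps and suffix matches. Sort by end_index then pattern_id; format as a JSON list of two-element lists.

Build:
Trie (insert patterns):
  0='ε' goto a→5 c→1
  1='c' goto b→2
  2='cb' goto a→3
  3='cba' goto b→4
  4='cbab' goto ·  ←P0
  5='a' goto ·  ←P1

Failure links (BFS by depth):
  n1('c'): parent n0 fail=0; on 'c' 0 → fail=0;  out ∅∪∅=∅
  n5('a'): parent n0 fail=0; on 'a' 0 → fail=0;  out {1}∪∅={1}
  n2('cb'): parent n1 fail=0; on 'b' 0 → fail=0;  out ∅∪∅=∅
  n3('cba'): parent n2 fail=0; on 'a' 0 → fail=5;  out ∅∪{1}={1}
  n4('cbab'): parent n3 fail=5; on 'b' 5→0 → fail=0;  out {0}∪∅={0}

Scan:
i=0 'a': node 0→5  emit P1@[0:0]
i=1 'b': node 5→0 ·f
i=2 'c': node 0→1
i=3 'c': node 1→1 ·f
i=4 'a': node 1→5 ·f  emit P1@[4:4]
i=5 'a': node 5→5 ·f  emit P1@[5:5]
i=6 'd': node 5→0 ·f
i=7 'c': node 0→1
i=8 'b': node 1→2
i=9 'a': node 2→3  emit P1@[9:9]
i=10 'b': node 3→4  emit P0@[7:10]
i=11 'a': node 4→5 ·f  emit P1@[11:11]
i=12 'd': node 5→0 ·f
i=13 'c': node 0→1
i=14 'c': node 1→1 ·f
i=15 'b': node 1→2
i=16 'a': node 2→3  emit P1@[16:16]
i=17 'b': node 3→4  emit P0@[14:17]
i=18 'c': node 4→1 ·f
i=19 'c': node 1→1 ·f
i=20 'b': node 1→2
i=21 'a': node 2→3  emit P1@[21:21]
i=22 'b': node 3→4  emit P0@[19:22]
i=23 'd': node 4→0 ·f
i=24 'd': node 0→0
i=25 'c': node 0→1
i=26 'b': node 1→2
i=27 'a': node 2→3  emit P1@[27:27]
i=28 'b': node 3→4  emit P0@[25:28]
i=29 'd': node 4→0 ·f
i=30 'a': node 0→5  emit P1@[30:30]
i=31 'a': node 5→5 ·f  emit P1@[31:31]
i=32 'c': node 5→1 ·f
i=33 'b': node 1→2
i=34 'a': node 2→3  emit P1@[34:34]
i=35 'b': node 3→4  emit P0@[32:35]
i=36 'd': node 4→0 ·f
i=37 'c': node 0→1
i=38 'b': node 1→2
i=39 'a': node 2→3  emit P1@[39:39]
i=40 'b': node 3→4  emit P0@[37:40]
i=41 'b': node 4→0 ·f
i=42 'd': node 0→0
i=43 'c': node 0→1
i=44 'b': node 1→2
i=45 'a': node 2→3  emit P1@[45:45]
i=46 'b': node 3→4  emit P0@[43:46]
i=47 'c': node 4→1 ·f
i=48 'b': node 1→2
i=49 'c': node 2→1 ·f
i=50 'b': node 1→2
i=51 'a': node 2→3  emit P1@[51:51]
i=52 'b': node 3→4  emit P0@[49:52]
i=53 'b': node 4→0 ·f

All matches (sorted): [[0,1],[4,1],[5,1],[9,1],[10,0],[11,1],[16,1],[17,0],[21,1],[22,0],[27,1],[28,0],[30,1],[31,1],[34,1],[35,0],[39,1],[40,0],[45,1],[46,0],[51,1],[52,0]]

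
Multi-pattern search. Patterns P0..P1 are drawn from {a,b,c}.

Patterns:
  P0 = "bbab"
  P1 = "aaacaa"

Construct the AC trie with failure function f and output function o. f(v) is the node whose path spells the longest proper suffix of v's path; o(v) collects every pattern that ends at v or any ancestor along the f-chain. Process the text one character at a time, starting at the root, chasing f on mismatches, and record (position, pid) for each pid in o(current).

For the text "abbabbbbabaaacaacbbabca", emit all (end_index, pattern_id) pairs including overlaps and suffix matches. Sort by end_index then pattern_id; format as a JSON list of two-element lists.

Build:
Trie nodes:
  0='ε' goto a→5 b→1
  1='b' goto b→2
  2='bb' goto a→3
  3='bba' goto b→4
  4='bbab' goto ·  ←P0
  5='a' goto a→6
  6='aa' goto a→7
  7='aaa' goto c→8
  8='aaac' goto a→9
  9='aaaca' goto a→10
  10='aaacaa' goto ·  ←P1

BFS fail/out derivation:
  n1('b'): parent n0 fail=0; on 'b' 0 → fail=0;  out ∅∪∅=∅
  n5('a'): parent n0 fail=0; on 'a' 0 → fail=0;  out ∅∪∅=∅
  n2('bb'): parent n1 fail=0; on 'b' 0 → fail=1;  out ∅∪∅=∅
  n6('aa'): parent n5 fail=0; on 'a' 0 → fail=5;  out ∅∪∅=∅
  n3('bba'): parent n2 fail=1; on 'a' 1→0 → fail=5;  out ∅∪∅=∅
  n7('aaa'): parent n6 fail=5; on 'a' 5 → fail=6;  out ∅∪∅=∅
  n4('bbab'): parent n3 fail=5; on 'b' 5→0 → fail=1;  out {0}∪∅={0}
  n8('aaac'): parent n7 fail=6; on 'c' 6→5→0 → fail=0;  out ∅∪∅=∅
  n9('aaaca'): parent n8 fail=0; on 'a' 0 → fail=5;  out ∅∪∅=∅
  n10('aaacaa'): parent n9 fail=5; on 'a' 5 → fail=6;  out {1}∪∅={1}

Run:
pos 0 'a': at 5
pos 1 'b': at 1 (via fail)
pos 2 'b': at 2
pos 3 'a': at 3
pos 4 'b': at 4  → match P0@[1:4]
pos 5 'b': at 2 (via fail)
pos 6 'b': at 2 (via fail)
pos 7 'b': at 2 (via fail)
pos 8 'a': at 3
pos 9 'b': at 4  → match P0@[6:9]
pos 10 'a': at 5 (via fail)
pos 11 'a': at 6
pos 12 'a': at 7
pos 13 'c': at 8
pos 14 'a': at 9
pos 15 'a': at 10  → match P1@[10:15]
pos 16 'c': at 0 (via fail)
pos 17 'b': at 1
pos 18 'b': at 2
pos 19 'a': at 3
pos 20 'b': at 4  → match P0@[17:20]
pos 21 'c': at 0 (via fail)
pos 22 'a': at 5

All matches (sorted): [[4,0],[9,0],[15,1],[20,0]]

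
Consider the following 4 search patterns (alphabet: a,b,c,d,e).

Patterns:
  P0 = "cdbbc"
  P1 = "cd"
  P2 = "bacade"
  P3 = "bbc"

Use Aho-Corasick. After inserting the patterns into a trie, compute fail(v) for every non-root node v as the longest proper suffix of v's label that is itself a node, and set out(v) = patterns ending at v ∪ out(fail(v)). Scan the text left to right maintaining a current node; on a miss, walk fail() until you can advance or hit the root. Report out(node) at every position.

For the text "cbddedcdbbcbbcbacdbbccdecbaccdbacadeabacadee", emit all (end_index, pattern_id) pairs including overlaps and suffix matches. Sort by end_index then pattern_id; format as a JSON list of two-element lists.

Build:
Trie (insert patterns):
  0='ε' goto b→6 c→1
  1='c' goto d→2
  2='cd' goto b→3  ←P1
  3='cdb' goto b→4
  4='cdbb' goto c→5
  5='cdbbc' goto ·  ←P0
  6='b' goto a→7 b→12
  7='ba' goto c→8
  8='bac' goto a→9
  9='baca' goto d→10
  10='bacad' goto e→11
  11='bacade' goto ·  ←P2
  12='bb' goto c→13
  13='bbc' goto ·  ←P3

Failure links (BFS by depth):
  fail(1) 'c': from fail(0)=0 chase 'c': 0 ⇒ 0;  out=∅∪out(0)=∅
  fail(6) 'b': from fail(0)=0 chase 'b': 0 ⇒ 0;  out=∅∪out(0)=∅
  fail(2) 'cd': from fail(1)=0 chase 'd': 0 ⇒ 0;  out={1}∪out(0)={1}
  fail(7) 'ba': from fail(6)=0 chase 'a': 0 ⇒ 0;  out=∅∪out(0)=∅
  fail(12) 'bb': from fail(6)=0 chase 'b': 0 ⇒ 6;  out=∅∪out(6)=∅
  fail(3) 'cdb': from fail(2)=0 chase 'b': 0 ⇒ 6;  out=∅∪out(6)=∅
  fail(8) 'bac': from fail(7)=0 chase 'c': 0 ⇒ 1;  out=∅∪out(1)=∅
  fail(13) 'bbc': from fail(12)=6 chase 'c': 6→0 ⇒ 1;  out={3}∪out(1)={3}
  fail(4) 'cdbb': from fail(3)=6 chase 'b': 6 ⇒ 12;  out=∅∪out(12)=∅
  fail(9) 'baca': from fail(8)=1 chase 'a': 1→0 ⇒ 0;  out=∅∪out(0)=∅
  fail(5) 'cdbbc': from fail(4)=12 chase 'c': 12 ⇒ 13;  out={0}∪out(13)={0,3}
  fail(10) 'bacad': from fail(9)=0 chase 'd': 0 ⇒ 0;  out=∅∪out(0)=∅
  fail(11) 'bacade': from fail(10)=0 chase 'e': 0 ⇒ 0;  out={2}∪out(0)={2}

Scan:
i=0 'c': node 0→1
i=1 'b': node 1→6 (via fail)
i=2 'd': node 6→0 (via fail)
i=3 'd': node 0→0
i=4 'e': node 0→0
i=5 'd': node 0→0
i=6 'c': node 0→1
i=7 'd': node 1→2  emit P1@[6:7]
i=8 'b': node 2→3
i=9 'b': node 3→4
i=10 'c': node 4→5  emit P0@[6:10],P3@[8:10]
i=11 'b': node 5→6 (via fail)
i=12 'b': node 6→12
i=13 'c': node 12→13  emit P3@[11:13]
i=14 'b': node 13→6 (via fail)
i=15 'a': node 6→7
i=16 'c': node 7→8
i=17 'd': node 8→2 (via fail)  emit P1@[16:17]
i=18 'b': node 2→3
i=19 'b': node 3→4
i=20 'c': node 4→5  emit P0@[16:20],P3@[18:20]
i=21 'c': node 5→1 (via fail)
i=22 'd': node 1→2  emit P1@[21:22]
i=23 'e': node 2→0 (via fail)
i=24 'c': node 0→1
i=25 'b': node 1→6 (via fail)
i=26 'a': node 6→7
i=27 'c': node 7→8
i=28 'c': node 8→1 (via fail)
i=29 'd': node 1→2  emit P1@[28:29]
i=30 'b': node 2→3
i=31 'a': node 3→7 (via fail)
i=32 'c': node 7→8
i=33 'a': node 8→9
i=34 'd': node 9→10
i=35 'e': node 10→11  emit P2@[30:35]
i=36 'a': node 11→0 (via fail)
i=37 'b': node 0→6
i=38 'a': node 6→7
i=39 'c': node 7→8
i=40 'a': node 8→9
i=41 'd': node 9→10
i=42 'e': node 10→11  emit P2@[37:42]
i=43 'e': node 11→0 (via fail)

Result: [[7,1],[10,0],[10,3],[13,3],[17,1],[20,0],[20,3],[22,1],[29,1],[35,2],[42,2]]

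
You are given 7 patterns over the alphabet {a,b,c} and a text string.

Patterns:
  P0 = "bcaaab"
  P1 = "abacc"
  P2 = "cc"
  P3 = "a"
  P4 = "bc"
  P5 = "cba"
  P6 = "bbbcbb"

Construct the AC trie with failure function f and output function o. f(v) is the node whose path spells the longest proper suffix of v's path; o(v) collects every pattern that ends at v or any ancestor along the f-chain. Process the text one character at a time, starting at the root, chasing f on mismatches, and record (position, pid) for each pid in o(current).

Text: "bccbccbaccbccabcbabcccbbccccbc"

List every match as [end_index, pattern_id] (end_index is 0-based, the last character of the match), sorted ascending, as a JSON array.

Construct AC machine:
Trie (insert patterns):
  n0 'ε': a→7 b→1 c→12
  n1 'b': b→16 c→2
  n2 'bc': a→3  ←P4
  n3 'bca': a→4
  n4 'bcaa': a→5
  n5 'bcaaa': b→6
  n6 'bcaaab': ·  ←P0
  n7 'a': b→8  ←P3
  n8 'ab': a→9
  n9 'aba': c→10
  n10 'abac': c→11
  n11 'abacc': ·  ←P1
  n12 'c': b→14 c→13
  n13 'cc': ·  ←P2
  n14 'cb': a→15
  n15 'cba': ·  ←P5
  n16 'bb': b→17
  n17 'bbb': c→18
  n18 'bbbc': b→19
  n19 'bbbcb': b→20
  n20 'bbbcbb': ·  ←P6

Failure links (BFS by depth):
  fail(1) 'b': from fail(0)=0 chase 'b': 0 ⇒ 0;  out=∅∪out(0)=∅
  fail(7) 'a': from fail(0)=0 chase 'a': 0 ⇒ 0;  out={3}∪out(0)={3}
  fail(12) 'c': from fail(0)=0 chase 'c': 0 ⇒ 0;  out=∅∪out(0)=∅
  fail(2) 'bc': from fail(1)=0 chase 'c': 0 ⇒ 12;  out={4}∪out(12)={4}
  fail(8) 'ab': from fail(7)=0 chase 'b': 0 ⇒ 1;  out=∅∪out(1)=∅
  fail(13) 'cc': from fail(12)=0 chase 'c': 0 ⇒ 12;  out={2}∪out(12)={2}
  fail(14) 'cb': from fail(12)=0 chase 'b': 0 ⇒ 1;  out=∅∪out(1)=∅
  fail(16) 'bb': from fail(1)=0 chase 'b': 0 ⇒ 1;  out=∅∪out(1)=∅
  fail(3) 'bca': from fail(2)=12 chase 'a': 12→0 ⇒ 7;  out=∅∪out(7)={3}
  fail(9) 'aba': from fail(8)=1 chase 'a': 1→0 ⇒ 7;  out=∅∪out(7)={3}
  fail(15) 'cba': from fail(14)=1 chase 'a': 1→0 ⇒ 7;  out={5}∪out(7)={3,5}
  fail(17) 'bbb': from fail(16)=1 chase 'b': 1 ⇒ 16;  out=∅∪out(16)=∅
  fail(4) 'bcaa': from fail(3)=7 chase 'a': 7→0 ⇒ 7;  out=∅∪out(7)={3}
  fail(10) 'abac': from fail(9)=7 chase 'c': 7→0 ⇒ 12;  out=∅∪out(12)=∅
  fail(18) 'bbbc': from fail(17)=16 chase 'c': 16→1 ⇒ 2;  out=∅∪out(2)={4}
  fail(5) 'bcaaa': from fail(4)=7 chase 'a': 7→0 ⇒ 7;  out=∅∪out(7)={3}
  fail(11) 'abacc': from fail(10)=12 chase 'c': 12 ⇒ 13;  out={1}∪out(13)={1,2}
  fail(19) 'bbbcb': from fail(18)=2 chase 'b': 2→12 ⇒ 14;  out=∅∪out(14)=∅
  fail(6) 'bcaaab': from fail(5)=7 chase 'b': 7 ⇒ 8;  out={0}∪out(8)={0}
  fail(20) 'bbbcbb': from fail(19)=14 chase 'b': 14→1 ⇒ 16;  out={6}∪out(16)={6}

Scan:
pos 0 'b': at 1
pos 1 'c': at 2  → match P4@[0:1]
pos 2 'c': at 13 (fail-walked)  → match P2@[1:2]
pos 3 'b': at 14 (fail-walked)
pos 4 'c': at 2 (fail-walked)  → match P4@[3:4]
pos 5 'c': at 13 (fail-walked)  → match P2@[4:5]
pos 6 'b': at 14 (fail-walked)
pos 7 'a': at 15  → match P3@[7:7],P5@[5:7]
pos 8 'c': at 12 (fail-walked)
pos 9 'c': at 13  → match P2@[8:9]
pos 10 'b': at 14 (fail-walked)
pos 11 'c': at 2 (fail-walked)  → match P4@[10:11]
pos 12 'c': at 13 (fail-walked)  → match P2@[11:12]
pos 13 'a': at 7 (fail-walked)  → match P3@[13:13]
pos 14 'b': at 8
pos 15 'c': at 2 (fail-walked)  → match P4@[14:15]
pos 16 'b': at 14 (fail-walked)
pos 17 'a': at 15  → match P3@[17:17],P5@[15:17]
pos 18 'b': at 8 (fail-walked)
pos 19 'c': at 2 (fail-walked)  → match P4@[18:19]
pos 20 'c': at 13 (fail-walked)  → match P2@[19:20]
pos 21 'c': at 13 (fail-walked)  → match P2@[20:21]
pos 22 'b': at 14 (fail-walked)
pos 23 'b': at 16 (fail-walked)
pos 24 'c': at 2 (fail-walked)  → match P4@[23:24]
pos 25 'c': at 13 (fail-walked)  → match P2@[24:25]
pos 26 'c': at 13 (fail-walked)  → match P2@[25:26]
pos 27 'c': at 13 (fail-walked)  → match P2@[26:27]
pos 28 'b': at 14 (fail-walked)
pos 29 'c': at 2 (fail-walked)  → match P4@[28:29]

Matches: [[1,4],[2,2],[4,4],[5,2],[7,3],[7,5],[9,2],[11,4],[12,2],[13,3],[15,4],[17,3],[17,5],[19,4],[20,2],[21,2],[24,4],[25,2],[26,2],[27,2],[29,4]]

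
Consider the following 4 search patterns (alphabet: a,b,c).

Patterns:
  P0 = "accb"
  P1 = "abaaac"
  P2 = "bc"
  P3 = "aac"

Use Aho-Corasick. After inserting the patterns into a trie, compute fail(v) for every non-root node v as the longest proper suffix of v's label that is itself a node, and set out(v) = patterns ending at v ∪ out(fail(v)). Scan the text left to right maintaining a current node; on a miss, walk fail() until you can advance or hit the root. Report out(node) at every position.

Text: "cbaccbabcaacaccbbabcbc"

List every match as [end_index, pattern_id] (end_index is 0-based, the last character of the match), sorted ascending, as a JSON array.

Construct AC machine:
Trie nodes:
  n0 'ε': a→1 b→10
  n1 'a': a→12 b→5 c→2
  n2 'ac': c→3
  n3 'acc': b→4
  n4 'accb': ·  [P0 ends]
  n5 'ab': a→6
  n6 'aba': a→7
  n7 'abaa': a→8
  n8 'abaaa': c→9
  n9 'abaaac': ·  [P1 ends]
  n10 'b': c→11
  n11 'bc': ·  [P2 ends]
  n12 'aa': c→13
  n13 'aac': ·  [P3 ends]

Failure links (BFS by depth):
  n1('a'): parent n0 fail=0; on 'a' 0 → fail=0;  out ∅∪∅=∅
  n10('b'): parent n0 fail=0; on 'b' 0 → fail=0;  out ∅∪∅=∅
  n2('ac'): parent n1 fail=0; on 'c' 0 → fail=0;  out ∅∪∅=∅
  n5('ab'): parent n1 fail=0; on 'b' 0 → fail=10;  out ∅∪∅=∅
  n11('bc'): parent n10 fail=0; on 'c' 0 → fail=0;  out {2}∪∅={2}
  n12('aa'): parent n1 fail=0; on 'a' 0 → fail=1;  out ∅∪∅=∅
  n3('acc'): parent n2 fail=0; on 'c' 0 → fail=0;  out ∅∪∅=∅
  n6('aba'): parent n5 fail=10; on 'a' 10→0 → fail=1;  out ∅∪∅=∅
  n13('aac'): parent n12 fail=1; on 'c' 1 → fail=2;  out {3}∪∅={3}
  n4('accb'): parent n3 fail=0; on 'b' 0 → fail=10;  out {0}∪∅={0}
  n7('abaa'): parent n6 fail=1; on 'a' 1 → fail=12;  out ∅∪∅=∅
  n8('abaaa'): parent n7 fail=12; on 'a' 12→1 → fail=12;  out ∅∪∅=∅
  n9('abaaac'): parent n8 fail=12; on 'c' 12 → fail=13;  out {1}∪{3}={1,3}

Scan:
i=0 'c': node 0→0
i=1 'b': node 0→10
i=2 'a': node 10→1 (via fail)
i=3 'c': node 1→2
i=4 'c': node 2→3
i=5 'b': node 3→4  emit P0@[2:5]
i=6 'a': node 4→1 (via fail)
i=7 'b': node 1→5
i=8 'c': node 5→11 (via fail)  emit P2@[7:8]
i=9 'a': node 11→1 (via fail)
i=10 'a': node 1→12
i=11 'c': node 12→13  emit P3@[9:11]
i=12 'a': node 13→1 (via fail)
i=13 'c': node 1→2
i=14 'c': node 2→3
i=15 'b': node 3→4  emit P0@[12:15]
i=16 'b': node 4→10 (via fail)
i=17 'a': node 10→1 (via fail)
i=18 'b': node 1→5
i=19 'c': node 5→11 (via fail)  emit P2@[18:19]
i=20 'b': node 11→10 (via fail)
i=21 'c': node 10→11  emit P2@[20:21]

Matches: [[5,0],[8,2],[11,3],[15,0],[19,2],[21,2]]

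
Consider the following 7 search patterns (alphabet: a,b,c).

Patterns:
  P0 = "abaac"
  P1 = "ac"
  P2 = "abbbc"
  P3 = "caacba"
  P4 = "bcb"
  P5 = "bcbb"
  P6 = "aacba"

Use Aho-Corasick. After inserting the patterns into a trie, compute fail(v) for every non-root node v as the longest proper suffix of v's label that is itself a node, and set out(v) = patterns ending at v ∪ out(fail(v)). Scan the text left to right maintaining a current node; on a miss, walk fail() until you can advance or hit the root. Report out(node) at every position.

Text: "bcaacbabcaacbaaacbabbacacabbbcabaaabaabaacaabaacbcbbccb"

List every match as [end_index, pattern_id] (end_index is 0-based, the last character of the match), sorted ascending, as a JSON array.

Build:
Trie nodes:
  0='ε' goto a→1 b→16 c→10
  1='a' goto a→20 b→2 c→6
  2='ab' goto a→3 b→7
  3='aba' goto a→4
  4='abaa' goto c→5
  5='abaac' goto ·  ←P0
  6='ac' goto ·  ←P1
  7='abb' goto b→8
  8='abbb' goto c→9
  9='abbbc' goto ·  ←P2
  10='c' goto a→11
  11='ca' goto a→12
  12='caa' goto c→13
  13='caac' goto b→14
  14='caacb' goto a→15
  15='caacba' goto ·  ←P3
  16='b' goto c→17
  17='bc' goto b→18
  18='bcb' goto b→19  ←P4
  19='bcbb' goto ·  ←P5
  20='aa' goto c→21
  21='aac' goto b→22
  22='aacb' goto a→23
  23='aacba' goto ·  ←P6

BFS fail/out derivation:
  fail(1) 'a': from fail(0)=0 chase 'a': 0 ⇒ 0;  out=∅∪out(0)=∅
  fail(10) 'c': from fail(0)=0 chase 'c': 0 ⇒ 0;  out=∅∪out(0)=∅
  fail(16) 'b': from fail(0)=0 chase 'b': 0 ⇒ 0;  out=∅∪out(0)=∅
  fail(2) 'ab': from fail(1)=0 chase 'b': 0 ⇒ 16;  out=∅∪out(16)=∅
  fail(6) 'ac': from fail(1)=0 chase 'c': 0 ⇒ 10;  out={1}∪out(10)={1}
  fail(11) 'ca': from fail(10)=0 chase 'a': 0 ⇒ 1;  out=∅∪out(1)=∅
  fail(17) 'bc': from fail(16)=0 chase 'c': 0 ⇒ 10;  out=∅∪out(10)=∅
  fail(20) 'aa': from fail(1)=0 chase 'a': 0 ⇒ 1;  out=∅∪out(1)=∅
  fail(3) 'aba': from fail(2)=16 chase 'a': 16→0 ⇒ 1;  out=∅∪out(1)=∅
  fail(7) 'abb': from fail(2)=16 chase 'b': 16→0 ⇒ 16;  out=∅∪out(16)=∅
  fail(12) 'caa': from fail(11)=1 chase 'a': 1 ⇒ 20;  out=∅∪out(20)=∅
  fail(18) 'bcb': from fail(17)=10 chase 'b': 10→0 ⇒ 16;  out={4}∪out(16)={4}
  fail(21) 'aac': from fail(20)=1 chase 'c': 1 ⇒ 6;  out=∅∪out(6)={1}
  fail(4) 'abaa': from fail(3)=1 chase 'a': 1 ⇒ 20;  out=∅∪out(20)=∅
  fail(8) 'abbb': from fail(7)=16 chase 'b': 16→0 ⇒ 16;  out=∅∪out(16)=∅
  fail(13) 'caac': from fail(12)=20 chase 'c': 20 ⇒ 21;  out=∅∪out(21)={1}
  fail(19) 'bcbb': from fail(18)=16 chase 'b': 16→0 ⇒ 16;  out={5}∪out(16)={5}
  fail(22) 'aacb': from fail(21)=6 chase 'b': 6→10→0 ⇒ 16;  out=∅∪out(16)=∅
  fail(5) 'abaac': from fail(4)=20 chase 'c': 20 ⇒ 21;  out={0}∪out(21)={0,1}
  fail(9) 'abbbc': from fail(8)=16 chase 'c': 16 ⇒ 17;  out={2}∪out(17)={2}
  fail(14) 'caacb': from fail(13)=21 chase 'b': 21 ⇒ 22;  out=∅∪out(22)=∅
  fail(23) 'aacba': from fail(22)=16 chase 'a': 16→0 ⇒ 1;  out={6}∪out(1)={6}
  fail(15) 'caacba': from fail(14)=22 chase 'a': 22 ⇒ 23;  out={3}∪out(23)={3,6}

Text stream:
pos 0 'b': at 16
pos 1 'c': at 17
pos 2 'a': at 11 (via fail)
pos 3 'a': at 12
pos 4 'c': at 13  → match P1@[3:4]
pos 5 'b': at 14
pos 6 'a': at 15  → match P3@[1:6],P6@[2:6]
pos 7 'b': at 2 (via fail)
pos 8 'c': at 17 (via fail)
pos 9 'a': at 11 (via fail)
pos 10 'a': at 12
pos 11 'c': at 13  → match P1@[10:11]
pos 12 'b': at 14
pos 13 'a': at 15  → match P3@[8:13],P6@[9:13]
pos 14 'a': at 20 (via fail)
pos 15 'a': at 20 (via fail)
pos 16 'c': at 21  → match P1@[15:16]
pos 17 'b': at 22
pos 18 'a': at 23  → match P6@[14:18]
pos 19 'b': at 2 (via fail)
pos 20 'b': at 7
pos 21 'a': at 1 (via fail)
pos 22 'c': at 6  → match P1@[21:22]
pos 23 'a': at 11 (via fail)
pos 24 'c': at 6 (via fail)  → match P1@[23:24]
pos 25 'a': at 11 (via fail)
pos 26 'b': at 2 (via fail)
pos 27 'b': at 7
pos 28 'b': at 8
pos 29 'c': at 9  → match P2@[25:29]
pos 30 'a': at 11 (via fail)
pos 31 'b': at 2 (via fail)
pos 32 'a': at 3
pos 33 'a': at 4
pos 34 'a': at 20 (via fail)
pos 35 'b': at 2 (via fail)
pos 36 'a': at 3
pos 37 'a': at 4
pos 38 'b': at 2 (via fail)
pos 39 'a': at 3
pos 40 'a': at 4
pos 41 'c': at 5  → match P0@[37:41],P1@[40:41]
pos 42 'a': at 11 (via fail)
pos 43 'a': at 12
pos 44 'b': at 2 (via fail)
pos 45 'a': at 3
pos 46 'a': at 4
pos 47 'c': at 5  → match P0@[43:47],P1@[46:47]
pos 48 'b': at 22 (via fail)
pos 49 'c': at 17 (via fail)
pos 50 'b': at 18  → match P4@[48:50]
pos 51 'b': at 19  → match P5@[48:51]
pos 52 'c': at 17 (via fail)
pos 53 'c': at 10 (via fail)
pos 54 'b': at 16 (via fail)

Matches: [[4,1],[6,3],[6,6],[11,1],[13,3],[13,6],[16,1],[18,6],[22,1],[24,1],[29,2],[41,0],[41,1],[47,0],[47,1],[50,4],[51,5]]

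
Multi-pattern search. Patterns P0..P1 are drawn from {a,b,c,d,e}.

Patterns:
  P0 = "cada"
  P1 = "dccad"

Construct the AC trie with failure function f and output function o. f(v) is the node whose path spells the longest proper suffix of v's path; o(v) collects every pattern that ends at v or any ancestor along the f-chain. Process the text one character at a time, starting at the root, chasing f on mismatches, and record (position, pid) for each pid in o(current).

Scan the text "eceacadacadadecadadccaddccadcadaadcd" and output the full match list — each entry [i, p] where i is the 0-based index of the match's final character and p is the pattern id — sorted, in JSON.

Build automaton:
Trie nodes:
  n0 'ε': c→1 d→5
  n1 'c': a→2
  n2 'ca': d→3
  n3 'cad': a→4
  n4 'cada': ·  ←P0
  n5 'd': c→6
  n6 'dc': c→7
  n7 'dcc': a→8
  n8 'dcca': d→9
  n9 'dccad': ·  ←P1

Failure links (BFS by depth):
  fail(1) 'c': from fail(0)=0 chase 'c': 0 ⇒ 0;  out=∅∪out(0)=∅
  fail(5) 'd': from fail(0)=0 chase 'd': 0 ⇒ 0;  out=∅∪out(0)=∅
  fail(2) 'ca': from fail(1)=0 chase 'a': 0 ⇒ 0;  out=∅∪out(0)=∅
  fail(6) 'dc': from fail(5)=0 chase 'c': 0 ⇒ 1;  out=∅∪out(1)=∅
  fail(3) 'cad': from fail(2)=0 chase 'd': 0 ⇒ 5;  out=∅∪out(5)=∅
  fail(7) 'dcc': from fail(6)=1 chase 'c': 1→0 ⇒ 1;  out=∅∪out(1)=∅
  fail(4) 'cada': from fail(3)=5 chase 'a': 5→0 ⇒ 0;  out={0}∪out(0)={0}
  fail(8) 'dcca': from fail(7)=1 chase 'a': 1 ⇒ 2;  out=∅∪out(2)=∅
  fail(9) 'dccad': from fail(8)=2 chase 'd': 2 ⇒ 3;  out={1}∪out(3)={1}

Text stream:
i=0 'e': node 0→0
i=1 'c': node 0→1
i=2 'e': node 1→0 (fail-walked)
i=3 'a': node 0→0
i=4 'c': node 0→1
i=5 'a': node 1→2
i=6 'd': node 2→3
i=7 'a': node 3→4  ** P0@[4:7]
i=8 'c': node 4→1 (fail-walked)
i=9 'a': node 1→2
i=10 'd': node 2→3
i=11 'a': node 3→4  ** P0@[8:11]
i=12 'd': node 4→5 (fail-walked)
i=13 'e': node 5→0 (fail-walked)
i=14 'c': node 0→1
i=15 'a': node 1→2
i=16 'd': node 2→3
i=17 'a': node 3→4  ** P0@[14:17]
i=18 'd': node 4→5 (fail-walked)
i=19 'c': node 5→6
i=20 'c': node 6→7
i=21 'a': node 7→8
i=22 'd': node 8→9  ** P1@[18:22]
i=23 'd': node 9→5 (fail-walked)
i=24 'c': node 5→6
i=25 'c': node 6→7
i=26 'a': node 7→8
i=27 'd': node 8→9  ** P1@[23:27]
i=28 'c': node 9→6 (fail-walked)
i=29 'a': node 6→2 (fail-walked)
i=30 'd': node 2→3
i=31 'a': node 3→4  ** P0@[28:31]
i=32 'a': node 4→0 (fail-walked)
i=33 'd': node 0→5
i=34 'c': node 5→6
i=35 'd': node 6→5 (fail-walked)

All matches (sorted): [[7,0],[11,0],[17,0],[22,1],[27,1],[31,0]]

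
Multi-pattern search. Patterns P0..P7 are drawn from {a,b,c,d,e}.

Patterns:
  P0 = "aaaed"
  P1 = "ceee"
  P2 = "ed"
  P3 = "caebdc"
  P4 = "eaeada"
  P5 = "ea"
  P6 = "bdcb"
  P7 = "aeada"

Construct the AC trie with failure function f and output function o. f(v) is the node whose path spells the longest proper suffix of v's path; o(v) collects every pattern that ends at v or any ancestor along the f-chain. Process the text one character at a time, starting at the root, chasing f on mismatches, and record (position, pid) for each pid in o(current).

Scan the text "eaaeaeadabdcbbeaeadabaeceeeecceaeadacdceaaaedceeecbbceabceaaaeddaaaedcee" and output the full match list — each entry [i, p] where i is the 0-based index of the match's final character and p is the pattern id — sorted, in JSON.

Construct AC machine:
Trie nodes:
  0='ε' goto a→1 b→22 c→6 e→10
  1='a' goto a→2 e→26
  2='aa' goto a→3
  3='aaa' goto e→4
  4='aaae' goto d→5
  5='aaaed' goto ·  ←P0
  6='c' goto a→12 e→7
  7='ce' goto e→8
  8='cee' goto e→9
  9='ceee' goto ·  ←P1
  10='e' goto a→17 d→11
  11='ed' goto ·  ←P2
  12='ca' goto e→13
  13='cae' goto b→14
  14='caeb' goto d→15
  15='caebd' goto c→16
  16='caebdc' goto ·  ←P3
  17='ea' goto e→18  ←P5
  18='eae' goto a→19
  19='eaea' goto d→20
  20='eaead' goto a→21
  21='eaeada' goto ·  ←P4
  22='b' goto d→23
  23='bd' goto c→24
  24='bdc' goto b→25
  25='bdcb' goto ·  ←P6
  26='ae' goto a→27
  27='aea' goto d→28
  28='aead' goto a→29
  29='aeada' goto ·  ←P7

BFS fail/out derivation:
  n1('a'): parent n0 fail=0; on 'a' 0 → fail=0;  out ∅∪∅=∅
  n6('c'): parent n0 fail=0; on 'c' 0 → fail=0;  out ∅∪∅=∅
  n10('e'): parent n0 fail=0; on 'e' 0 → fail=0;  out ∅∪∅=∅
  n22('b'): parent n0 fail=0; on 'b' 0 → fail=0;  out ∅∪∅=∅
  n2('aa'): parent n1 fail=0; on 'a' 0 → fail=1;  out ∅∪∅=∅
  n7('ce'): parent n6 fail=0; on 'e' 0 → fail=10;  out ∅∪∅=∅
  n11('ed'): parent n10 fail=0; on 'd' 0 → fail=0;  out {2}∪∅={2}
  n12('ca'): parent n6 fail=0; on 'a' 0 → fail=1;  out ∅∪∅=∅
  n17('ea'): parent n10 fail=0; on 'a' 0 → fail=1;  out {5}∪∅={5}
  n23('bd'): parent n22 fail=0; on 'd' 0 → fail=0;  out ∅∪∅=∅
  n26('ae'): parent n1 fail=0; on 'e' 0 → fail=10;  out ∅∪∅=∅
  n3('aaa'): parent n2 fail=1; on 'a' 1 → fail=2;  out ∅∪∅=∅
  n8('cee'): parent n7 fail=10; on 'e' 10→0 → fail=10;  out ∅∪∅=∅
  n13('cae'): parent n12 fail=1; on 'e' 1 → fail=26;  out ∅∪∅=∅
  n18('eae'): parent n17 fail=1; on 'e' 1 → fail=26;  out ∅∪∅=∅
  n24('bdc'): parent n23 fail=0; on 'c' 0 → fail=6;  out ∅∪∅=∅
  n27('aea'): parent n26 fail=10; on 'a' 10 → fail=17;  out ∅∪{5}={5}
  n4('aaae'): parent n3 fail=2; on 'e' 2→1 → fail=26;  out ∅∪∅=∅
  n9('ceee'): parent n8 fail=10; on 'e' 10→0 → fail=10;  out {1}∪∅={1}
  n14('caeb'): parent n13 fail=26; on 'b' 26→10→0 → fail=22;  out ∅∪∅=∅
  n19('eaea'): parent n18 fail=26; on 'a' 26 → fail=27;  out ∅∪{5}={5}
  n25('bdcb'): parent n24 fail=6; on 'b' 6→0 → fail=22;  out {6}∪∅={6}
  n28('aead'): parent n27 fail=17; on 'd' 17→1→0 → fail=0;  out ∅∪∅=∅
  n5('aaaed'): parent n4 fail=26; on 'd' 26→10 → fail=11;  out {0}∪{2}={0,2}
  n15('caebd'): parent n14 fail=22; on 'd' 22 → fail=23;  out ∅∪∅=∅
  n20('eaead'): parent n19 fail=27; on 'd' 27 → fail=28;  out ∅∪∅=∅
  n29('aeada'): parent n28 fail=0; on 'a' 0 → fail=1;  out {7}∪∅={7}
  n16('caebdc'): parent n15 fail=23; on 'c' 23 → fail=24;  out {3}∪∅={3}
  n21('eaeada'): parent n20 fail=28; on 'a' 28 → fail=29;  out {4}∪{7}={4,7}

Text stream:
[0] read 'e'  n0⇒n10
[1] read 'a'  n10⇒n17  → match P5@[0:1]
[2] read 'a'  n17⇒n2 ·f
[3] read 'e'  n2⇒n26 ·f
[4] read 'a'  n26⇒n27  → match P5@[3:4]
[5] read 'e'  n27⇒n18 ·f
[6] read 'a'  n18⇒n19  → match P5@[5:6]
[7] read 'd'  n19⇒n20
[8] read 'a'  n20⇒n21  → match P4@[3:8],P7@[4:8]
[9] read 'b'  n21⇒n22 ·f
[10] read 'd'  n22⇒n23
[11] read 'c'  n23⇒n24
[12] read 'b'  n24⇒n25  → match P6@[9:12]
[13] read 'b'  n25⇒n22 ·f
[14] read 'e'  n22⇒n10 ·f
[15] read 'a'  n10⇒n17  → match P5@[14:15]
[16] read 'e'  n17⇒n18
[17] read 'a'  n18⇒n19  → match P5@[16:17]
[18] read 'd'  n19⇒n20
[19] read 'a'  n20⇒n21  → match P4@[14:19],P7@[15:19]
[20] read 'b'  n21⇒n22 ·f
[21] read 'a'  n22⇒n1 ·f
[22] read 'e'  n1⇒n26
[23] read 'c'  n26⇒n6 ·f
[24] read 'e'  n6⇒n7
[25] read 'e'  n7⇒n8
[26] read 'e'  n8⇒n9  → match P1@[23:26]
[27] read 'e'  n9⇒n10 ·f
[28] read 'c'  n10⇒n6 ·f
[29] read 'c'  n6⇒n6 ·f
[30] read 'e'  n6⇒n7
[31] read 'a'  n7⇒n17 ·f  → match P5@[30:31]
[32] read 'e'  n17⇒n18
[33] read 'a'  n18⇒n19  → match P5@[32:33]
[34] read 'd'  n19⇒n20
[35] read 'a'  n20⇒n21  → match P4@[30:35],P7@[31:35]
[36] read 'c'  n21⇒n6 ·f
[37] read 'd'  n6⇒n0 ·f
[38] read 'c'  n0⇒n6
[39] read 'e'  n6⇒n7
[40] read 'a'  n7⇒n17 ·f  → match P5@[39:40]
[41] read 'a'  n17⇒n2 ·f
[42] read 'a'  n2⇒n3
[43] read 'e'  n3⇒n4
[44] read 'd'  n4⇒n5  → match P0@[40:44],P2@[43:44]
[45] read 'c'  n5⇒n6 ·f
[46] read 'e'  n6⇒n7
[47] read 'e'  n7⇒n8
[48] read 'e'  n8⇒n9  → match P1@[45:48]
[49] read 'c'  n9⇒n6 ·f
[50] read 'b'  n6⇒n22 ·f
[51] read 'b'  n22⇒n22 ·f
[52] read 'c'  n22⇒n6 ·f
[53] read 'e'  n6⇒n7
[54] read 'a'  n7⇒n17 ·f  → match P5@[53:54]
[55] read 'b'  n17⇒n22 ·f
[56] read 'c'  n22⇒n6 ·f
[57] read 'e'  n6⇒n7
[58] read 'a'  n7⇒n17 ·f  → match P5@[57:58]
[59] read 'a'  n17⇒n2 ·f
[60] read 'a'  n2⇒n3
[61] read 'e'  n3⇒n4
[62] read 'd'  n4⇒n5  → match P0@[58:62],P2@[61:62]
[63] read 'd'  n5⇒n0 ·f
[64] read 'a'  n0⇒n1
[65] read 'a'  n1⇒n2
[66] read 'a'  n2⇒n3
[67] read 'e'  n3⇒n4
[68] read 'd'  n4⇒n5  → match P0@[64:68],P2@[67:68]
[69] read 'c'  n5⇒n6 ·f
[70] read 'e'  n6⇒n7
[71] read 'e'  n7⇒n8

All matches (sorted): [[1,5],[4,5],[6,5],[8,4],[8,7],[12,6],[15,5],[17,5],[19,4],[19,7],[26,1],[31,5],[33,5],[35,4],[35,7],[40,5],[44,0],[44,2],[48,1],[54,5],[58,5],[62,0],[62,2],[68,0],[68,2]]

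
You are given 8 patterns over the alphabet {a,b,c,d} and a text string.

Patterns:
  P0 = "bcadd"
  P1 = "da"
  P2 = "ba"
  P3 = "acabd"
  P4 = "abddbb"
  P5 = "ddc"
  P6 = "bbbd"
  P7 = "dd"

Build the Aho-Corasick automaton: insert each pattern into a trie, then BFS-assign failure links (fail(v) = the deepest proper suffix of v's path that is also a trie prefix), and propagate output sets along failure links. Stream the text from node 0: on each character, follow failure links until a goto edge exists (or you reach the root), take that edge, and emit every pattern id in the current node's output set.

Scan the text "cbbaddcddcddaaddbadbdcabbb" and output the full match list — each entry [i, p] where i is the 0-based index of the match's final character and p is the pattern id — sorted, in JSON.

Construct AC machine:
Trie (insert patterns):
  0='ε' goto a→9 b→1 d→6
  1='b' goto a→8 b→21 c→2
  2='bc' goto a→3
  3='bca' goto d→4
  4='bcad' goto d→5
  5='bcadd' goto ·  ←P0
  6='d' goto a→7 d→19
  7='da' goto ·  ←P1
  8='ba' goto ·  ←P2
  9='a' goto b→14 c→10
  10='ac' goto a→11
  11='aca' goto b→12
  12='acab' goto d→13
  13='acabd' goto ·  ←P3
  14='ab' goto d→15
  15='abd' goto d→16
  16='abdd' goto b→17
  17='abddb' goto b→18
  18='abddbb' goto ·  ←P4
  19='dd' goto c→20  ←P7
  20='ddc' goto ·  ←P5
  21='bb' goto b→22
  22='bbb' goto d→23
  23='bbbd' goto ·  ←P6

BFS fail/out derivation:
  fail(1) 'b': from fail(0)=0 chase 'b': 0 ⇒ 0;  out=∅∪out(0)=∅
  fail(6) 'd': from fail(0)=0 chase 'd': 0 ⇒ 0;  out=∅∪out(0)=∅
  fail(9) 'a': from fail(0)=0 chase 'a': 0 ⇒ 0;  out=∅∪out(0)=∅
  fail(2) 'bc': from fail(1)=0 chase 'c': 0 ⇒ 0;  out=∅∪out(0)=∅
  fail(7) 'da': from fail(6)=0 chase 'a': 0 ⇒ 9;  out={1}∪out(9)={1}
  fail(8) 'ba': from fail(1)=0 chase 'a': 0 ⇒ 9;  out={2}∪out(9)={2}
  fail(10) 'ac': from fail(9)=0 chase 'c': 0 ⇒ 0;  out=∅∪out(0)=∅
  fail(14) 'ab': from fail(9)=0 chase 'b': 0 ⇒ 1;  out=∅∪out(1)=∅
  fail(19) 'dd': from fail(6)=0 chase 'd': 0 ⇒ 6;  out={7}∪out(6)={7}
  fail(21) 'bb': from fail(1)=0 chase 'b': 0 ⇒ 1;  out=∅∪out(1)=∅
  fail(3) 'bca': from fail(2)=0 chase 'a': 0 ⇒ 9;  out=∅∪out(9)=∅
  fail(11) 'aca': from fail(10)=0 chase 'a': 0 ⇒ 9;  out=∅∪out(9)=∅
  fail(15) 'abd': from fail(14)=1 chase 'd': 1→0 ⇒ 6;  out=∅∪out(6)=∅
  fail(20) 'ddc': from fail(19)=6 chase 'c': 6→0 ⇒ 0;  out={5}∪out(0)={5}
  fail(22) 'bbb': from fail(21)=1 chase 'b': 1 ⇒ 21;  out=∅∪out(21)=∅
  fail(4) 'bcad': from fail(3)=9 chase 'd': 9→0 ⇒ 6;  out=∅∪out(6)=∅
  fail(12) 'acab': from fail(11)=9 chase 'b': 9 ⇒ 14;  out=∅∪out(14)=∅
  fail(16) 'abdd': from fail(15)=6 chase 'd': 6 ⇒ 19;  out=∅∪out(19)={7}
  fail(23) 'bbbd': from fail(22)=21 chase 'd': 21→1→0 ⇒ 6;  out={6}∪out(6)={6}
  fail(5) 'bcadd': from fail(4)=6 chase 'd': 6 ⇒ 19;  out={0}∪out(19)={0,7}
  fail(13) 'acabd': from fail(12)=14 chase 'd': 14 ⇒ 15;  out={3}∪out(15)={3}
  fail(17) 'abddb': from fail(16)=19 chase 'b': 19→6→0 ⇒ 1;  out=∅∪out(1)=∅
  fail(18) 'abddbb': from fail(17)=1 chase 'b': 1 ⇒ 21;  out={4}∪out(21)={4}

Run:
[0] read 'c'  n0⇒n0
[1] read 'b'  n0⇒n1
[2] read 'b'  n1⇒n21
[3] read 'a'  n21⇒n8 ·f  ** P2@[2:3]
[4] read 'd'  n8⇒n6 ·f
[5] read 'd'  n6⇒n19  ** P7@[4:5]
[6] read 'c'  n19⇒n20  ** P5@[4:6]
[7] read 'd'  n20⇒n6 ·f
[8] read 'd'  n6⇒n19  ** P7@[7:8]
[9] read 'c'  n19⇒n20  ** P5@[7:9]
[10] read 'd'  n20⇒n6 ·f
[11] read 'd'  n6⇒n19  ** P7@[10:11]
[12] read 'a'  n19⇒n7 ·f  ** P1@[11:12]
[13] read 'a'  n7⇒n9 ·f
[14] read 'd'  n9⇒n6 ·f
[15] read 'd'  n6⇒n19  ** P7@[14:15]
[16] read 'b'  n19⇒n1 ·f
[17] read 'a'  n1⇒n8  ** P2@[16:17]
[18] read 'd'  n8⇒n6 ·f
[19] read 'b'  n6⇒n1 ·f
[20] read 'd'  n1⇒n6 ·f
[21] read 'c'  n6⇒n0 ·f
[22] read 'a'  n0⇒n9
[23] read 'b'  n9⇒n14
[24] read 'b'  n14⇒n21 ·f
[25] read 'b'  n21⇒n22

Matches: [[3,2],[5,7],[6,5],[8,7],[9,5],[11,7],[12,1],[15,7],[17,2]]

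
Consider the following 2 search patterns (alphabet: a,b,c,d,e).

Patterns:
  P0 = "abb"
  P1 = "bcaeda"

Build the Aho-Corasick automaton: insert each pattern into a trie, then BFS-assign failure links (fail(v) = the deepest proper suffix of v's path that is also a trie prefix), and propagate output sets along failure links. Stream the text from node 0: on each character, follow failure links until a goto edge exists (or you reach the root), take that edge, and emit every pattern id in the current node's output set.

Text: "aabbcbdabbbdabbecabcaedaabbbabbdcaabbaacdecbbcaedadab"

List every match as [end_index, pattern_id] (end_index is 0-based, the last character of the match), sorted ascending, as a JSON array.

Build automaton:
Trie nodes:
  0='ε' goto a→1 b→4
  1='a' goto b→2
  2='ab' goto b→3
  3='abb' goto ·  ←P0
  4='b' goto c→5
  5='bc' goto a→6
  6='bca' goto e→7
  7='bcae' goto d→8
  8='bcaed' goto a→9
  9='bcaeda' goto ·  ←P1

BFS fail/out derivation:
  n1('a'): parent n0 fail=0; on 'a' 0 → fail=0;  out ∅∪∅=∅
  n4('b'): parent n0 fail=0; on 'b' 0 → fail=0;  out ∅∪∅=∅
  n2('ab'): parent n1 fail=0; on 'b' 0 → fail=4;  out ∅∪∅=∅
  n5('bc'): parent n4 fail=0; on 'c' 0 → fail=0;  out ∅∪∅=∅
  n3('abb'): parent n2 fail=4; on 'b' 4→0 → fail=4;  out {0}∪∅={0}
  n6('bca'): parent n5 fail=0; on 'a' 0 → fail=1;  out ∅∪∅=∅
  n7('bcae'): parent n6 fail=1; on 'e' 1→0 → fail=0;  out ∅∪∅=∅
  n8('bcaed'): parent n7 fail=0; on 'd' 0 → fail=0;  out ∅∪∅=∅
  n9('bcaeda'): parent n8 fail=0; on 'a' 0 → fail=1;  out {1}∪∅={1}

Text stream:
[0] read 'a'  n0⇒n1
[1] read 'a'  n1⇒n1 (fail-walked)
[2] read 'b'  n1⇒n2
[3] read 'b'  n2⇒n3  → match P0@[1:3]
[4] read 'c'  n3⇒n5 (fail-walked)
[5] read 'b'  n5⇒n4 (fail-walked)
[6] read 'd'  n4⇒n0 (fail-walked)
[7] read 'a'  n0⇒n1
[8] read 'b'  n1⇒n2
[9] read 'b'  n2⇒n3  → match P0@[7:9]
[10] read 'b'  n3⇒n4 (fail-walked)
[11] read 'd'  n4⇒n0 (fail-walked)
[12] read 'a'  n0⇒n1
[13] read 'b'  n1⇒n2
[14] read 'b'  n2⇒n3  → match P0@[12:14]
[15] read 'e'  n3⇒n0 (fail-walked)
[16] read 'c'  n0⇒n0
[17] read 'a'  n0⇒n1
[18] read 'b'  n1⇒n2
[19] read 'c'  n2⇒n5 (fail-walked)
[20] read 'a'  n5⇒n6
[21] read 'e'  n6⇒n7
[22] read 'd'  n7⇒n8
[23] read 'a'  n8⇒n9  → match P1@[18:23]
[24] read 'a'  n9⇒n1 (fail-walked)
[25] read 'b'  n1⇒n2
[26] read 'b'  n2⇒n3  → match P0@[24:26]
[27] read 'b'  n3⇒n4 (fail-walked)
[28] read 'a'  n4⇒n1 (fail-walked)
[29] read 'b'  n1⇒n2
[30] read 'b'  n2⇒n3  → match P0@[28:30]
[31] read 'd'  n3⇒n0 (fail-walked)
[32] read 'c'  n0⇒n0
[33] read 'a'  n0⇒n1
[34] read 'a'  n1⇒n1 (fail-walked)
[35] read 'b'  n1⇒n2
[36] read 'b'  n2⇒n3  → match P0@[34:36]
[37] read 'a'  n3⇒n1 (fail-walked)
[38] read 'a'  n1⇒n1 (fail-walked)
[39] read 'c'  n1⇒n0 (fail-walked)
[40] read 'd'  n0⇒n0
[41] read 'e'  n0⇒n0
[42] read 'c'  n0⇒n0
[43] read 'b'  n0⇒n4
[44] read 'b'  n4⇒n4 (fail-walked)
[45] read 'c'  n4⇒n5
[46] read 'a'  n5⇒n6
[47] read 'e'  n6⇒n7
[48] read 'd'  n7⇒n8
[49] read 'a'  n8⇒n9  → match P1@[44:49]
[50] read 'd'  n9⇒n0 (fail-walked)
[51] read 'a'  n0⇒n1
[52] read 'b'  n1⇒n2

Matches: [[3,0],[9,0],[14,0],[23,1],[26,0],[30,0],[36,0],[49,1]]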